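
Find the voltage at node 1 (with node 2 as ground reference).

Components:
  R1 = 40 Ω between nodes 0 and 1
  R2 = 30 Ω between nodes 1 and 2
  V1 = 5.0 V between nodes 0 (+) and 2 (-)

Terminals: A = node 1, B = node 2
Nodal analysis, taking node 2 as the 0 V reference.
Source V1 fixes V_0 = 5 V.
KCL at each unknown node (sum of currents leaving = 0; resistances in Ω):
  Node 1: (V_1 - 5)/40 + (V_1 - 0)/30 = 0
Collecting terms: 0.05833 × V_1 = 0.125  =>  V_1 = 2.143 V
The requested potential is V_1 = 2.143 V.

Final answer: V_1 = 2.143 V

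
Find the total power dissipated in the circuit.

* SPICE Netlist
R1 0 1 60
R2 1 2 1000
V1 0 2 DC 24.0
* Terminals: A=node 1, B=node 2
Nodal analysis, taking node 2 as the 0 V reference.
Source V1 fixes V_0 = 24 V.
KCL at each unknown node (sum of currents leaving = 0; resistances in Ω):
  Node 1: (V_1 - 24)/60 + (V_1 - 0)/1000 = 0
Collecting terms: 0.01767 × V_1 = 0.4  =>  V_1 = 22.64 V
Power in each resistor, P = (ΔV)²/R:
  P_R1 = (24 - 22.64)²/60 = 0.03076 W
  P_R2 = (22.64 - 0)²/1000 = 0.5126 W
P_total = P_R1 + P_R2 = 0.5434 W

Final answer: 0.5434 W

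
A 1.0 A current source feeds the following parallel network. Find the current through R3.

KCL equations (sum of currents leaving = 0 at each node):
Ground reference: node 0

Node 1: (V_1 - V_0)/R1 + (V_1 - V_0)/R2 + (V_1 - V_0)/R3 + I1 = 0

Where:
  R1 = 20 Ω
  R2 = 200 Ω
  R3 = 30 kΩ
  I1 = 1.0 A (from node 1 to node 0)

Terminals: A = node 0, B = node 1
All resistors sit directly between nodes 0 and 1, so they are in parallel and share one voltage V; the full source current 1 A splits among them.
1/R_par = 1/20 + 1/200 + 1/30000 = 0.05503 S  =>  R_par = 18.17 Ω
V = I × R_par = 1 × 18.17 = 18.17 V
I_R3 = V/R3 = 18.17/30000 = 0.0006057 A

Final answer: 0.0006057 A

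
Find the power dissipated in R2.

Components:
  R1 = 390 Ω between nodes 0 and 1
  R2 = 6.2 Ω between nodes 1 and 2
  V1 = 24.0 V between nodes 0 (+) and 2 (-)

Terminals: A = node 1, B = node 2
Nodal analysis, taking node 2 as the 0 V reference.
Source V1 fixes V_0 = 24 V.
KCL at each unknown node (sum of currents leaving = 0; resistances in Ω):
  Node 1: (V_1 - 24)/390 + (V_1 - 0)/6.2 = 0
Collecting terms: 0.1639 × V_1 = 0.06154  =>  V_1 = 0.3756 V
I_R2 = (V_1 - V_2)/R2 = (0.3756 - 0)/6.2 = 0.06058 A
P_R2 = I_R2² × R2 = (0.06058)² × 6.2 = 0.02275 W

Final answer: 0.02275 W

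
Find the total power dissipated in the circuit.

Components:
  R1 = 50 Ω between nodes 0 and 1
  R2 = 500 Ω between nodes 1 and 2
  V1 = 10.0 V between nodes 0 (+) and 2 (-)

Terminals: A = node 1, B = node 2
Nodal analysis, taking node 2 as the 0 V reference.
Source V1 fixes V_0 = 10 V.
KCL at each unknown node (sum of currents leaving = 0; resistances in Ω):
  Node 1: (V_1 - 10)/50 + (V_1 - 0)/500 = 0
Collecting terms: 0.022 × V_1 = 0.2  =>  V_1 = 9.091 V
Power in each resistor, P = (ΔV)²/R:
  P_R1 = (10 - 9.091)²/50 = 0.01653 W
  P_R2 = (9.091 - 0)²/500 = 0.1653 W
P_total = P_R1 + P_R2 = 0.1818 W

Final answer: 0.1818 W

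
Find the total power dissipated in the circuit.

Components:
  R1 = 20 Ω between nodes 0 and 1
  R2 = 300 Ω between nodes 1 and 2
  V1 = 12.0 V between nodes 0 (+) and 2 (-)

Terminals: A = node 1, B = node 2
Nodal analysis, taking node 2 as the 0 V reference.
Source V1 fixes V_0 = 12 V.
KCL at each unknown node (sum of currents leaving = 0; resistances in Ω):
  Node 1: (V_1 - 12)/20 + (V_1 - 0)/300 = 0
Collecting terms: 0.05333 × V_1 = 0.6  =>  V_1 = 11.25 V
Power in each resistor, P = (ΔV)²/R:
  P_R1 = (12 - 11.25)²/20 = 0.02813 W
  P_R2 = (11.25 - 0)²/300 = 0.4219 W
P_total = P_R1 + P_R2 = 0.45 W

Final answer: 0.45 W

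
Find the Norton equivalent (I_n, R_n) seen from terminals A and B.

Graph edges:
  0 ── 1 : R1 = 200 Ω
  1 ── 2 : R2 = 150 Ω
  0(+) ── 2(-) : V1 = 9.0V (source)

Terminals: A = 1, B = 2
Find the Thévenin equivalent first; then I_n = V_th/R_th and R_n = R_th.
Step 1 — V_th is the open-circuit voltage V_A - V_B (nothing connected across the terminals).
Nodal analysis, taking node 2 as the 0 V reference.
Source V1 fixes V_0 = 9 V.
KCL at each unknown node (sum of currents leaving = 0; resistances in Ω):
  Node 1: (V_1 - 9)/200 + (V_1 - 0)/150 = 0
Collecting terms: 0.01167 × V_1 = 0.045  =>  V_1 = 3.857 V
V_th = V_1 - V_2 = 3.857 - 0 = 3.857 V
Step 2 — R_th: zero the source — replace V1 by a short circuit (node 2 merges into node 0) — and find the resistance seen between A (node 1) and B (node 0).
Reduce the network between node 1 (A) and node 0 (B) by series/parallel combination:
  Rp1 = R1 ‖ R2 (parallel, both between nodes 0 and 1) = 1/(1/200 + 1/150) = 85.71 Ω
R_th = 85.71 Ω
I_n = V_th/R_th = 3.857/85.71 = 0.045 A, and R_n = R_th = 85.71 Ω

Final answer: I_n = 0.045 A, R_n = 85.71 Ω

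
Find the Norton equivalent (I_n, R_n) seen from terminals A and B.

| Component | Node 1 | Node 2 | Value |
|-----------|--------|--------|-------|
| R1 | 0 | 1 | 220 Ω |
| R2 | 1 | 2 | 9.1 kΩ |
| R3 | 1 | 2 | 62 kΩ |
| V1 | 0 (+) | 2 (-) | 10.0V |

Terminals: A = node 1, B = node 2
Find the Thévenin equivalent first; then I_n = V_th/R_th and R_n = R_th.
Step 1 — V_th is the open-circuit voltage V_A - V_B (nothing connected across the terminals).
Nodal analysis, taking node 2 as the 0 V reference.
Source V1 fixes V_0 = 10 V.
KCL at each unknown node (sum of currents leaving = 0; resistances in Ω):
  Node 1: (V_1 - 10)/220 + (V_1 - 0)/9100 + (V_1 - 0)/62000 = 0
Collecting terms: 0.004671 × V_1 = 0.04545  =>  V_1 = 9.73 V
V_th = V_1 - V_2 = 9.73 - 0 = 9.73 V
Step 2 — R_th: zero the source — replace V1 by a short circuit (node 2 merges into node 0) — and find the resistance seen between A (node 1) and B (node 0).
Reduce the network between node 1 (A) and node 0 (B) by series/parallel combination:
  Rp1 = R1 ‖ R2 ‖ R3 (parallel, all between nodes 0 and 1) = 1/(1/220 + 1/9100 + 1/62000) = 214.1 Ω
R_th = 214.1 Ω
I_n = V_th/R_th = 9.73/214.1 = 0.04545 A, and R_n = R_th = 214.1 Ω

Final answer: I_n = 0.04545 A, R_n = 214.1 Ω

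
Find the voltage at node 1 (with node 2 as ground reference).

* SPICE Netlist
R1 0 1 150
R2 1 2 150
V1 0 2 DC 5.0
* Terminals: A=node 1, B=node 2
Nodal analysis, taking node 2 as the 0 V reference.
Source V1 fixes V_0 = 5 V.
KCL at each unknown node (sum of currents leaving = 0; resistances in Ω):
  Node 1: (V_1 - 5)/150 + (V_1 - 0)/150 = 0
Collecting terms: 0.01333 × V_1 = 0.03333  =>  V_1 = 2.5 V
The requested potential is V_1 = 2.5 V.

Final answer: V_1 = 2.5 V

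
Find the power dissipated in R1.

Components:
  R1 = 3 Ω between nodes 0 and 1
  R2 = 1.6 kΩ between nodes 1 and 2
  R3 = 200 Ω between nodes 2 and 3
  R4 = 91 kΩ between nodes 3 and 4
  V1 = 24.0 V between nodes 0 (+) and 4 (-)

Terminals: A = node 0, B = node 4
Nodal analysis, taking node 4 as the 0 V reference.
Source V1 fixes V_0 = 24 V.
KCL at each unknown node (sum of currents leaving = 0; resistances in Ω):
  Node 1: (V_1 - 24)/3 + (V_1 - V_2)/1600 = 0
  Node 2: (V_2 - V_1)/1600 + (V_2 - V_3)/200 = 0
  Node 3: (V_3 - V_2)/200 + (V_3 - 0)/91000 = 0
Collecting terms (coefficients in siemens):
  0.334·V_1 - 0.000625·V_2 = 8
  0.005625·V_2 - 0.000625·V_1 - 0.005·V_3 = 0
  0.005011·V_3 - 0.005·V_2 = 0
Solving these 3 simultaneous equations (Gaussian elimination) gives:
  V_1 = 24 V, V_2 = 23.59 V, V_3 = 23.53 V
I_R1 = (V_0 - V_1)/R1 = (24 - 24)/3 = 0.0002586 A
P_R1 = I_R1² × R1 = (0.0002586)² × 3 = 0.0000002006 W

Final answer: 2.006e-07 W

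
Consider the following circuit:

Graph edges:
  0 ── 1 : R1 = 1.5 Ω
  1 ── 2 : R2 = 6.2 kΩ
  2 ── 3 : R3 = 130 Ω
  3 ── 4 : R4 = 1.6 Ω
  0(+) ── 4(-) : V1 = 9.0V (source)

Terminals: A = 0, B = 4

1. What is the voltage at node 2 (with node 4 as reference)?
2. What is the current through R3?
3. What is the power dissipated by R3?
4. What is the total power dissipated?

Nodal analysis, taking node 4 as the 0 V reference.
Source V1 fixes V_0 = 9 V.
KCL at each unknown node (sum of currents leaving = 0; resistances in Ω):
  Node 1: (V_1 - 9)/1.5 + (V_1 - V_2)/6200 = 0
  Node 2: (V_2 - V_1)/6200 + (V_2 - V_3)/130 = 0
  Node 3: (V_3 - V_2)/130 + (V_3 - 0)/1.6 = 0
Collecting terms (coefficients in siemens):
  0.6668·V_1 - 0.0001613·V_2 = 6
  0.007854·V_2 - 0.0001613·V_1 - 0.007692·V_3 = 0
  0.6327·V_3 - 0.007692·V_2 = 0
Solving these 3 simultaneous equations (Gaussian elimination) gives:
  V_1 = 8.998 V, V_2 = 0.187 V, V_3 = 0.002274 V
Part 1:
  Read off the nodal solution: V_2 = 0.187 V
Part 2:
  I_R3 = (V_2 - V_3)/R3 = (0.187 - 0.002274)/130 = 0.001421 A
  Magnitude: I_R3 = 0.001421 A
Part 3:
  I_R3 = (V_2 - V_3)/R3 = (0.187 - 0.002274)/130 = 0.001421 A
  P_R3 = I_R3² × R3 = (0.001421)² × 130 = 0.0002625 W
Part 4:
  Power in each resistor, P = (ΔV)²/R:
    P_R1 = (9 - 8.998)²/1.5 = 0.000003029 W
    P_R2 = (8.998 - 0.187)²/6200 = 0.01252 W
    P_R3 = (0.187 - 0.002274)²/130 = 0.0002625 W
    P_R4 = (0.002274 - 0)²/1.6 = 0.000003231 W
  P_total = P_R1 + P_R2 + P_R3 + P_R4 = 0.01279 W

Final answers:
1. V_2 = 0.187 V
2. I_R3 = 0.001421 A
3. P_R3 = 0.0002625 W
4. P_total = 0.01279 W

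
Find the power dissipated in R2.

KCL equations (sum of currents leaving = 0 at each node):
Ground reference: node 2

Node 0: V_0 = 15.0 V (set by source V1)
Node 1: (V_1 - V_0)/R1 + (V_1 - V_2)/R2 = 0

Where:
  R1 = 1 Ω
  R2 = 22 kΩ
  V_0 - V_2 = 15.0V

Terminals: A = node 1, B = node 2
Nodal analysis, taking node 2 as the 0 V reference.
Source V1 fixes V_0 = 15 V.
KCL at each unknown node (sum of currents leaving = 0; resistances in Ω):
  Node 1: (V_1 - 15)/1 + (V_1 - 0)/22000 = 0
Collecting terms: 1 × V_1 = 15  =>  V_1 = 15 V
I_R2 = (V_1 - V_2)/R2 = (15 - 0)/22000 = 0.0006818 A
P_R2 = I_R2² × R2 = (0.0006818)² × 22000 = 0.01023 W

Final answer: 0.01023 W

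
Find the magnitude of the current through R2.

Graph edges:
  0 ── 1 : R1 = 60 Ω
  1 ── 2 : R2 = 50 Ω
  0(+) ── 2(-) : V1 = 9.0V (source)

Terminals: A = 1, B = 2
Nodal analysis, taking node 2 as the 0 V reference.
Source V1 fixes V_0 = 9 V.
KCL at each unknown node (sum of currents leaving = 0; resistances in Ω):
  Node 1: (V_1 - 9)/60 + (V_1 - 0)/50 = 0
Collecting terms: 0.03667 × V_1 = 0.15  =>  V_1 = 4.091 V
I_R2 = (V_1 - V_2)/R2 = (4.091 - 0)/50 = 0.08182 A
|I_R2| = 0.08182 A

Final answer: |I_R2| = 0.08182 A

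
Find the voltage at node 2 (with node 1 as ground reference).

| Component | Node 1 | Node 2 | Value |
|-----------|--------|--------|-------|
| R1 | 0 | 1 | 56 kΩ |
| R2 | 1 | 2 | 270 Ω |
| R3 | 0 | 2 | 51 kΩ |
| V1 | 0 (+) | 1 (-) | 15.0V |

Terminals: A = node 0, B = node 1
Nodal analysis, taking node 1 as the 0 V reference.
Source V1 fixes V_0 = 15 V.
KCL at each unknown node (sum of currents leaving = 0; resistances in Ω):
  Node 2: (V_2 - 0)/270 + (V_2 - 15)/51000 = 0
Collecting terms: 0.003723 × V_2 = 0.0002941  =>  V_2 = 0.07899 V
The requested potential is V_2 = 0.07899 V.

Final answer: V_2 = 0.07899 V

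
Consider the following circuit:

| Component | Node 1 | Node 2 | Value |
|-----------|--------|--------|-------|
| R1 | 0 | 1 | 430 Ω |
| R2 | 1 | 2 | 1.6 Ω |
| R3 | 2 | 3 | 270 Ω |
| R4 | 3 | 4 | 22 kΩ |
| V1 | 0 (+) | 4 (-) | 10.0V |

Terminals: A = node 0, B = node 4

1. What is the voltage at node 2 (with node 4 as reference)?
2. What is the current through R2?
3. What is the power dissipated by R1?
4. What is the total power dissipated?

Nodal analysis, taking node 4 as the 0 V reference.
Source V1 fixes V_0 = 10 V.
KCL at each unknown node (sum of currents leaving = 0; resistances in Ω):
  Node 1: (V_1 - 10)/430 + (V_1 - V_2)/1.6 = 0
  Node 2: (V_2 - V_1)/1.6 + (V_2 - V_3)/270 = 0
  Node 3: (V_3 - V_2)/270 + (V_3 - 0)/22000 = 0
Collecting terms (coefficients in siemens):
  0.6273·V_1 - 0.625·V_2 = 0.02326
  0.6287·V_2 - 0.625·V_1 - 0.003704·V_3 = 0
  0.003749·V_3 - 0.003704·V_2 = 0
Solving these 3 simultaneous equations (Gaussian elimination) gives:
  V_1 = 9.811 V, V_2 = 9.81 V, V_3 = 9.691 V
Part 1:
  Read off the nodal solution: V_2 = 9.81 V
Part 2:
  I_R2 = (V_1 - V_2)/R2 = (9.811 - 9.81)/1.6 = 0.0004405 A
  Magnitude: I_R2 = 0.0004405 A
Part 3:
  I_R1 = (V_0 - V_1)/R1 = (10 - 9.811)/430 = 0.0004405 A
  P_R1 = I_R1² × R1 = (0.0004405)² × 430 = 0.00008344 W
Part 4:
  Power in each resistor, P = (ΔV)²/R:
    P_R1 = (10 - 9.811)²/430 = 0.00008344 W
    P_R2 = (9.811 - 9.81)²/1.6 = 0.0000003105 W
    P_R3 = (9.81 - 9.691)²/270 = 0.00005239 W
    P_R4 = (9.691 - 0)²/22000 = 0.004269 W
  P_total = P_R1 + P_R2 + P_R3 + P_R4 = 0.004405 W

Final answers:
1. V_2 = 9.81 V
2. I_R2 = 0.0004405 A
3. P_R1 = 8.344e-05 W
4. P_total = 0.004405 W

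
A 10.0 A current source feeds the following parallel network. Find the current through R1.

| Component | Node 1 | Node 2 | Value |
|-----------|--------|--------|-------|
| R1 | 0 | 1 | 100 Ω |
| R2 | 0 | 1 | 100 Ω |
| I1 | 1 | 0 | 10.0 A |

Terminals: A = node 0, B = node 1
All resistors sit directly between nodes 0 and 1, so they are in parallel and share one voltage V; the full source current 10 A splits among them.
1/R_par = 1/100 + 1/100 = 0.02 S  =>  R_par = 50 Ω
V = I × R_par = 10 × 50 = 500 V
I_R1 = V/R1 = 500/100 = 5 A

Final answer: 5 A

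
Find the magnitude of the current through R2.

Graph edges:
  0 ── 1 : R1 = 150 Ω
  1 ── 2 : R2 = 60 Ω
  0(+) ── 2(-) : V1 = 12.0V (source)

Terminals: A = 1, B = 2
Nodal analysis, taking node 2 as the 0 V reference.
Source V1 fixes V_0 = 12 V.
KCL at each unknown node (sum of currents leaving = 0; resistances in Ω):
  Node 1: (V_1 - 12)/150 + (V_1 - 0)/60 = 0
Collecting terms: 0.02333 × V_1 = 0.08  =>  V_1 = 3.429 V
I_R2 = (V_1 - V_2)/R2 = (3.429 - 0)/60 = 0.05714 A
|I_R2| = 0.05714 A

Final answer: |I_R2| = 0.05714 A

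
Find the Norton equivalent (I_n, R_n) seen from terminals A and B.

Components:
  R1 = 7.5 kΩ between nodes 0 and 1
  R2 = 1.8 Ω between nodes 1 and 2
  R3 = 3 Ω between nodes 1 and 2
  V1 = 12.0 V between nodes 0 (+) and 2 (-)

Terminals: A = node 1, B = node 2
Find the Thévenin equivalent first; then I_n = V_th/R_th and R_n = R_th.
Step 1 — V_th is the open-circuit voltage V_A - V_B (nothing connected across the terminals).
Nodal analysis, taking node 2 as the 0 V reference.
Source V1 fixes V_0 = 12 V.
KCL at each unknown node (sum of currents leaving = 0; resistances in Ω):
  Node 1: (V_1 - 12)/7500 + (V_1 - 0)/1.8 + (V_1 - 0)/3 = 0
Collecting terms: 0.889 × V_1 = 0.0016  =>  V_1 = 0.0018 V
V_th = V_1 - V_2 = 0.0018 - 0 = 0.0018 V
Step 2 — R_th: zero the source — replace V1 by a short circuit (node 2 merges into node 0) — and find the resistance seen between A (node 1) and B (node 0).
Reduce the network between node 1 (A) and node 0 (B) by series/parallel combination:
  Rp1 = R1 ‖ R2 ‖ R3 (parallel, all between nodes 0 and 1) = 1/(1/7500 + 1/1.8 + 1/3) = 1.125 Ω
R_th = 1.125 Ω
I_n = V_th/R_th = 0.0018/1.125 = 0.0016 A, and R_n = R_th = 1.125 Ω

Final answer: I_n = 0.0016 A, R_n = 1.125 Ω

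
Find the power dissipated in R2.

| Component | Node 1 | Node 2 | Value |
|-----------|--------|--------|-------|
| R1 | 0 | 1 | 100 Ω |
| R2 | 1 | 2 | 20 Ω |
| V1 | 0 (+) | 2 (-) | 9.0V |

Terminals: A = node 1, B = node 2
Nodal analysis, taking node 2 as the 0 V reference.
Source V1 fixes V_0 = 9 V.
KCL at each unknown node (sum of currents leaving = 0; resistances in Ω):
  Node 1: (V_1 - 9)/100 + (V_1 - 0)/20 = 0
Collecting terms: 0.06 × V_1 = 0.09  =>  V_1 = 1.5 V
I_R2 = (V_1 - V_2)/R2 = (1.5 - 0)/20 = 0.075 A
P_R2 = I_R2² × R2 = (0.075)² × 20 = 0.1125 W

Final answer: 0.1125 W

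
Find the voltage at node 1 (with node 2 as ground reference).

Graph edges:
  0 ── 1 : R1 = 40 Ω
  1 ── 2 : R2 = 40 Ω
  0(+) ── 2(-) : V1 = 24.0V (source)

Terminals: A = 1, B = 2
Nodal analysis, taking node 2 as the 0 V reference.
Source V1 fixes V_0 = 24 V.
KCL at each unknown node (sum of currents leaving = 0; resistances in Ω):
  Node 1: (V_1 - 24)/40 + (V_1 - 0)/40 = 0
Collecting terms: 0.05 × V_1 = 0.6  =>  V_1 = 12 V
The requested potential is V_1 = 12 V.

Final answer: V_1 = 12 V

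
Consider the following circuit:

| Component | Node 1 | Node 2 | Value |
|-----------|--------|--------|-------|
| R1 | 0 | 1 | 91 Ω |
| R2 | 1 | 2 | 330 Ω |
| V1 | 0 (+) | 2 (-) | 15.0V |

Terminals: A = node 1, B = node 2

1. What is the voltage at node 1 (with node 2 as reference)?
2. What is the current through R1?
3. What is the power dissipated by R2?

Nodal analysis, taking node 2 as the 0 V reference.
Source V1 fixes V_0 = 15 V.
KCL at each unknown node (sum of currents leaving = 0; resistances in Ω):
  Node 1: (V_1 - 15)/91 + (V_1 - 0)/330 = 0
Collecting terms: 0.01402 × V_1 = 0.1648  =>  V_1 = 11.76 V
Part 1:
  Read off the nodal solution: V_1 = 11.76 V
Part 2:
  I_R1 = (V_0 - V_1)/R1 = (15 - 11.76)/91 = 0.03563 A
  Magnitude: I_R1 = 0.03563 A
Part 3:
  I_R2 = (V_1 - V_2)/R2 = (11.76 - 0)/330 = 0.03563 A
  P_R2 = I_R2² × R2 = (0.03563)² × 330 = 0.4189 W

Final answers:
1. V_1 = 11.76 V
2. I_R1 = 0.03563 A
3. P_R2 = 0.4189 W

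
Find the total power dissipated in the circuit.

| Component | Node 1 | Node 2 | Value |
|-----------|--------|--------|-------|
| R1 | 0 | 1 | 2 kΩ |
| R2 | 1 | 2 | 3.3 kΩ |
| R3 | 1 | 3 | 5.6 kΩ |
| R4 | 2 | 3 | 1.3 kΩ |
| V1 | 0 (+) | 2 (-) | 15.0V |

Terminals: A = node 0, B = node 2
Nodal analysis, taking node 2 as the 0 V reference.
Source V1 fixes V_0 = 15 V.
KCL at each unknown node (sum of currents leaving = 0; resistances in Ω):
  Node 1: (V_1 - 15)/2000 + (V_1 - 0)/3300 + (V_1 - V_3)/5600 = 0
  Node 3: (V_3 - V_1)/5600 + (V_3 - 0)/1300 = 0
Collecting terms (coefficients in siemens):
  0.0009816·V_1 - 0.0001786·V_3 = 0.0075
  0.0009478·V_3 - 0.0001786·V_1 = 0
Determinant D = (0.0009816)(0.0009478) - (-0.0001786)(-0.0001786) = 0.0000008985
V_1 = [(0.0075)(0.0009478) - (-0.0001786)(0)]/D = 7.912 V
V_3 = [(0.0009816)(0) - (0.0075)(-0.0001786)]/D = 1.491 V
Power in each resistor, P = (ΔV)²/R:
  P_R1 = (15 - 7.912)²/2000 = 0.02512 W
  P_R2 = (7.912 - 0)²/3300 = 0.01897 W
  P_R3 = (7.912 - 1.491)²/5600 = 0.007363 W
  P_R4 = (0 - 1.491)²/1300 = 0.001709 W
P_total = P_R1 + P_R2 + P_R3 + P_R4 = 0.05316 W

Final answer: 0.05316 W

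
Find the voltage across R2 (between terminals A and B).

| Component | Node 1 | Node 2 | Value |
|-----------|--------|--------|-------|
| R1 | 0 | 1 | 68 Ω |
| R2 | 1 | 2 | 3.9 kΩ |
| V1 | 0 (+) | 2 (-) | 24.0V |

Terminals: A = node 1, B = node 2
R1 and R2 are in series across V1 (node 0 → node 1 → node 2), and the output A–B is taken across R2, so this is a voltage divider.
Series current: I = V1/(R1 + R2) = 24/(68 + 3900) = 24/3968 = 0.006048 A
V_R2 = I × R2 = V1 × R2/(R1 + R2) = 24 × 3900/3968 = 23.59 V

Final answer: 23.59 V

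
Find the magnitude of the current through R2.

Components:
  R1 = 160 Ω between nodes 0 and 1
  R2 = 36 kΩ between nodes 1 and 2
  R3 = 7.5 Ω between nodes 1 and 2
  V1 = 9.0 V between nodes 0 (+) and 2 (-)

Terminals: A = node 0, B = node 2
Nodal analysis, taking node 2 as the 0 V reference.
Source V1 fixes V_0 = 9 V.
KCL at each unknown node (sum of currents leaving = 0; resistances in Ω):
  Node 1: (V_1 - 9)/160 + (V_1 - 0)/36000 + (V_1 - 0)/7.5 = 0
Collecting terms: 0.1396 × V_1 = 0.05625  =>  V_1 = 0.4029 V
I_R2 = (V_1 - V_2)/R2 = (0.4029 - 0)/36000 = 0.00001119 A
|I_R2| = 0.00001119 A

Final answer: |I_R2| = 1.119e-05 A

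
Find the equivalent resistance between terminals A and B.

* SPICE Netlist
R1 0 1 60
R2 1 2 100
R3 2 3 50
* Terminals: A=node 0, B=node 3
Reduce the network between node 0 (A) and node 3 (B) by series/parallel combination:
  Rs1 = R1 + R2 (series, joined only at node 1) = 60 + 100 = 160 Ω
  Rs2 = R3 + Rs1 (series, joined only at node 2) = 50 + 160 = 210 Ω
R_eq = 210 Ω

Final answer: 210 Ω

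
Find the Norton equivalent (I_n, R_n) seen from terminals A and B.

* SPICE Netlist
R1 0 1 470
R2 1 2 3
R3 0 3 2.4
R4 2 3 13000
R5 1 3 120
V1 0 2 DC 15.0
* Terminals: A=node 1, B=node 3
Find the Thévenin equivalent first; then I_n = V_th/R_th and R_n = R_th.
Step 1 — V_th is the open-circuit voltage V_A - V_B (nothing connected across the terminals).
Nodal analysis, taking node 2 as the 0 V reference.
Source V1 fixes V_0 = 15 V.
KCL at each unknown node (sum of currents leaving = 0; resistances in Ω):
  Node 1: (V_1 - 15)/470 + (V_1 - 0)/3 + (V_1 - V_3)/120 = 0
  Node 3: (V_3 - 15)/2.4 + (V_3 - 0)/13000 + (V_3 - V_1)/120 = 0
Collecting terms (coefficients in siemens):
  0.3438·V_1 - 0.008333·V_3 = 0.03191
  0.4251·V_3 - 0.008333·V_1 = 6.25
Determinant D = (0.3438)(0.4251) - (-0.008333)(-0.008333) = 0.1461
V_1 = [(0.03191)(0.4251) - (-0.008333)(6.25)]/D = 0.4494 V
V_3 = [(0.3438)(6.25) - (0.03191)(-0.008333)]/D = 14.71 V
V_th = V_1 - V_3 = 0.4494 - 14.71 = -14.26 V
Step 2 — R_th: zero the source — replace V1 by a short circuit (node 2 merges into node 0) — and find the resistance seen between A (node 1) and B (node 3).
Reduce the network between node 1 (A) and node 3 (B) by series/parallel combination:
  Rp1 = R1 ‖ R2 (parallel, both between nodes 0 and 1) = 1/(1/470 + 1/3) = 2.981 Ω
  Rp2 = R3 ‖ R4 (parallel, both between nodes 0 and 3) = 1/(1/2.4 + 1/13000) = 2.4 Ω
  Rs1 = Rp1 + Rp2 (series, joined only at node 0) = 2.981 + 2.4 = 5.381 Ω
  Rp3 = R5 ‖ Rs1 (parallel, both between nodes 1 and 3) = 1/(1/120 + 1/5.381) = 5.15 Ω
R_th = 5.15 Ω
I_n = V_th/R_th = -14.26/5.15 = -2.77 A, and R_n = R_th = 5.15 Ω

Final answer: I_n = -2.77 A, R_n = 5.15 Ω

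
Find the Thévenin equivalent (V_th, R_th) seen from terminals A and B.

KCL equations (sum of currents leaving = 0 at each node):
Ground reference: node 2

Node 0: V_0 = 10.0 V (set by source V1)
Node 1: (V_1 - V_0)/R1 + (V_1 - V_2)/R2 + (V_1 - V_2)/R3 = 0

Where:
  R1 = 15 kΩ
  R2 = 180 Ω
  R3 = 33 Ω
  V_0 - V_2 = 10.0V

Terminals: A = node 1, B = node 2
Step 1 — V_th is the open-circuit voltage V_A - V_B (nothing connected across the terminals).
Nodal analysis, taking node 2 as the 0 V reference.
Source V1 fixes V_0 = 10 V.
KCL at each unknown node (sum of currents leaving = 0; resistances in Ω):
  Node 1: (V_1 - 10)/15000 + (V_1 - 0)/180 + (V_1 - 0)/33 = 0
Collecting terms: 0.03593 × V_1 = 0.0006667  =>  V_1 = 0.01856 V
V_th = V_1 - V_2 = 0.01856 - 0 = 0.01856 V
Step 2 — R_th: zero the source — replace V1 by a short circuit (node 2 merges into node 0) — and find the resistance seen between A (node 1) and B (node 0).
Reduce the network between node 1 (A) and node 0 (B) by series/parallel combination:
  Rp1 = R1 ‖ R2 ‖ R3 (parallel, all between nodes 0 and 1) = 1/(1/15000 + 1/180 + 1/33) = 27.84 Ω
R_th = 27.84 Ω

Final answer: V_th = 0.01856 V, R_th = 27.84 Ω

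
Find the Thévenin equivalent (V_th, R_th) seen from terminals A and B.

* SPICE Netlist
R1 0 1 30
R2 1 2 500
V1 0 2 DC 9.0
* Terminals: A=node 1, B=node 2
Step 1 — V_th is the open-circuit voltage V_A - V_B (nothing connected across the terminals).
Nodal analysis, taking node 2 as the 0 V reference.
Source V1 fixes V_0 = 9 V.
KCL at each unknown node (sum of currents leaving = 0; resistances in Ω):
  Node 1: (V_1 - 9)/30 + (V_1 - 0)/500 = 0
Collecting terms: 0.03533 × V_1 = 0.3  =>  V_1 = 8.491 V
V_th = V_1 - V_2 = 8.491 - 0 = 8.491 V
Step 2 — R_th: zero the source — replace V1 by a short circuit (node 2 merges into node 0) — and find the resistance seen between A (node 1) and B (node 0).
Reduce the network between node 1 (A) and node 0 (B) by series/parallel combination:
  Rp1 = R1 ‖ R2 (parallel, both between nodes 0 and 1) = 1/(1/30 + 1/500) = 28.3 Ω
R_th = 28.3 Ω

Final answer: V_th = 8.491 V, R_th = 28.3 Ω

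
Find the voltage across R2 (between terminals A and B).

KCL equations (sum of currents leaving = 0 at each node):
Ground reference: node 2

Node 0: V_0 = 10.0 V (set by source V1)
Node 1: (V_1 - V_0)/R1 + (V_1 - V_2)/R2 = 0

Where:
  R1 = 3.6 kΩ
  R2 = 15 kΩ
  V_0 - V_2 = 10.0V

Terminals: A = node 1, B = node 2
R1 and R2 are in series across V1 (node 0 → node 1 → node 2), and the output A–B is taken across R2, so this is a voltage divider.
Series current: I = V1/(R1 + R2) = 10/(3600 + 15000) = 10/18600 = 0.0005376 A
V_R2 = I × R2 = V1 × R2/(R1 + R2) = 10 × 15000/18600 = 8.065 V

Final answer: 8.065 V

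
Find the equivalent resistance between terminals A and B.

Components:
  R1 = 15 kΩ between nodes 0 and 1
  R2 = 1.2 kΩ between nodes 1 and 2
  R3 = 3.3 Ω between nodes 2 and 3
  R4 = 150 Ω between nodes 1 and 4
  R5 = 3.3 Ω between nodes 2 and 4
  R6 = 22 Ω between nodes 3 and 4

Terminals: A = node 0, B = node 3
The network is not a plain series/parallel combination. Inject a 1 A test current into terminal A (node 0) and return it from terminal B (node 3); then R_eq = V_A / (1 A).
Nodal analysis, taking node 3 as the 0 V reference.
Current source I_test pushes 1 A into node 0 and draws it out of node 3.
KCL at each unknown node (sum of currents leaving = 0; resistances in Ω):
  Node 0: (V_0 - V_1)/15000 - 1 = 0
  Node 1: (V_1 - V_0)/15000 + (V_1 - V_2)/1200 + (V_1 - V_4)/150 = 0
  Node 2: (V_2 - V_1)/1200 + (V_2 - 0)/3.3 + (V_2 - V_4)/3.3 = 0
  Node 4: (V_4 - V_1)/150 + (V_4 - V_2)/3.3 + (V_4 - 0)/22 = 0
Collecting terms (coefficients in siemens):
  0.00006667·V_0 - 0.00006667·V_1 = 1
  0.007567·V_1 - 0.00006667·V_0 - 0.0008333·V_2 - 0.006667·V_4 = 0
  0.6069·V_2 - 0.0008333·V_1 - 0.303·V_4 = 0
  0.3552·V_4 - 0.006667·V_1 - 0.303·V_2 = 0
Solving these 4 simultaneous equations (Gaussian elimination) gives:
  V_0 = 15140 V, V_1 = 137.9 V, V_2 = 2.581 V, V_4 = 4.791 V
R_eq = V_0 / 1 A = 15140 Ω = 15.14 kΩ

Final answer: 15.14 kΩ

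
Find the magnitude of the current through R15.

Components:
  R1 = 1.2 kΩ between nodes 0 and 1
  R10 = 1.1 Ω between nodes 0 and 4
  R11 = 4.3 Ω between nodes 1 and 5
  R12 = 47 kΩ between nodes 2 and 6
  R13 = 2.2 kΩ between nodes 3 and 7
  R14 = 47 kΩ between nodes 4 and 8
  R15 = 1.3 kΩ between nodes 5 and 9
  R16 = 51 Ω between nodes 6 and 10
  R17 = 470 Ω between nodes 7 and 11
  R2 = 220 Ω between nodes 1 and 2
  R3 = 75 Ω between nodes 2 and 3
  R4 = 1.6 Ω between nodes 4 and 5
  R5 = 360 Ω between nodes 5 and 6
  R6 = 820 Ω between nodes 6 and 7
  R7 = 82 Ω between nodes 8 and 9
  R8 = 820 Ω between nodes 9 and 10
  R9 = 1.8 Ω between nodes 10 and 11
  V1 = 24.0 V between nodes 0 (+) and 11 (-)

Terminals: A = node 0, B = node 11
Nodal analysis, taking node 11 as the 0 V reference.
Source V1 fixes V_0 = 24 V.
KCL at each unknown node (sum of currents leaving = 0; resistances in Ω):
  Node 1: (V_1 - 24)/1200 + (V_1 - V_2)/220 + (V_1 - V_5)/4.3 = 0
  Node 2: (V_2 - V_1)/220 + (V_2 - V_3)/75 + (V_2 - V_6)/47000 = 0
  Node 3: (V_3 - V_2)/75 + (V_3 - V_7)/2200 = 0
  Node 4: (V_4 - V_5)/1.6 + (V_4 - 24)/1.1 + (V_4 - V_8)/47000 = 0
  Node 5: (V_5 - V_4)/1.6 + (V_5 - V_6)/360 + (V_5 - V_1)/4.3 + (V_5 - V_9)/1300 = 0
  Node 6: (V_6 - V_5)/360 + (V_6 - V_7)/820 + (V_6 - V_2)/47000 + (V_6 - V_10)/51 = 0
  Node 7: (V_7 - V_6)/820 + (V_7 - V_3)/2200 + (V_7 - 0)/470 = 0
  Node 8: (V_8 - V_9)/82 + (V_8 - V_4)/47000 = 0
  Node 9: (V_9 - V_8)/82 + (V_9 - V_10)/820 + (V_9 - V_5)/1300 = 0
  Node 10: (V_10 - V_9)/820 + (V_10 - 0)/1.8 + (V_10 - V_6)/51 = 0
Collecting terms (coefficients in siemens):
  0.2379·V_1 - 0.004545·V_2 - 0.2326·V_5 = 0.02
  0.0179·V_2 - 0.004545·V_1 - 0.01333·V_3 - 0.00002128·V_6 = 0
  0.01379·V_3 - 0.01333·V_2 - 0.0004545·V_7 = 0
  1.534·V_4 - 0.625·V_5 - 0.00002128·V_8 = 21.82
  0.8611·V_5 - 0.2326·V_1 - 0.625·V_4 - 0.002778·V_6 - 0.0007692·V_9 = 0
  0.02363·V_6 - 0.00002128·V_2 - 0.002778·V_5 - 0.00122·V_7 - 0.01961·V_10 = 0
  0.003802·V_7 - 0.0004545·V_3 - 0.00122·V_6 = 0
  0.01222·V_8 - 0.00002128·V_4 - 0.0122·V_9 = 0
  0.01418·V_9 - 0.0007692·V_5 - 0.0122·V_8 - 0.00122·V_10 = 0
  0.5764·V_10 - 0.01961·V_6 - 0.00122·V_9 = 0
Solving these 10 simultaneous equations (Gaussian elimination) gives:
  V_1 = 23.76 V, V_2 = 21.89 V, V_3 = 21.29 V, V_4 = 23.92 V
  V_5 = 23.79 V, V_6 = 3.104 V, V_7 = 3.541 V, V_8 = 9.46 V
  V_9 = 9.434 V, V_10 = 0.1256 V
I_R15 = (V_5 - V_9)/R15 = (23.79 - 9.434)/1300 = 0.01104 A
|I_R15| = 0.01104 A

Final answer: |I_R15| = 0.01104 A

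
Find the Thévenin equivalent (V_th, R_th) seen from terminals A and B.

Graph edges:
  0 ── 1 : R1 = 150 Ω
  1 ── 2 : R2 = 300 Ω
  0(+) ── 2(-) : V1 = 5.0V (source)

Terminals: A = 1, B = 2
Step 1 — V_th is the open-circuit voltage V_A - V_B (nothing connected across the terminals).
Nodal analysis, taking node 2 as the 0 V reference.
Source V1 fixes V_0 = 5 V.
KCL at each unknown node (sum of currents leaving = 0; resistances in Ω):
  Node 1: (V_1 - 5)/150 + (V_1 - 0)/300 = 0
Collecting terms: 0.01 × V_1 = 0.03333  =>  V_1 = 3.333 V
V_th = V_1 - V_2 = 3.333 - 0 = 3.333 V
Step 2 — R_th: zero the source — replace V1 by a short circuit (node 2 merges into node 0) — and find the resistance seen between A (node 1) and B (node 0).
Reduce the network between node 1 (A) and node 0 (B) by series/parallel combination:
  Rp1 = R1 ‖ R2 (parallel, both between nodes 0 and 1) = 1/(1/150 + 1/300) = 100 Ω
R_th = 100 Ω

Final answer: V_th = 3.333 V, R_th = 100 Ω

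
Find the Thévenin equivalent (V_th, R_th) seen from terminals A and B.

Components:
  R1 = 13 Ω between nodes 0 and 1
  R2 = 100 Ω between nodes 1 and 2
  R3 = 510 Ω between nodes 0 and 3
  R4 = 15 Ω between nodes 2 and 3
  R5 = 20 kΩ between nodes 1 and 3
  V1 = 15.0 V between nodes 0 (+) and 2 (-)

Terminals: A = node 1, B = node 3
Step 1 — V_th is the open-circuit voltage V_A - V_B (nothing connected across the terminals).
Nodal analysis, taking node 2 as the 0 V reference.
Source V1 fixes V_0 = 15 V.
KCL at each unknown node (sum of currents leaving = 0; resistances in Ω):
  Node 1: (V_1 - 15)/13 + (V_1 - 0)/100 + (V_1 - V_3)/20000 = 0
  Node 3: (V_3 - 15)/510 + (V_3 - 0)/15 + (V_3 - V_1)/20000 = 0
Collecting terms (coefficients in siemens):
  0.08697·V_1 - 0.00005·V_3 = 1.154
  0.06868·V_3 - 0.00005·V_1 = 0.02941
Determinant D = (0.08697)(0.06868) - (-0.00005)(-0.00005) = 0.005973
V_1 = [(1.154)(0.06868) - (-0.00005)(0.02941)]/D = 13.27 V
V_3 = [(0.08697)(0.02941) - (1.154)(-0.00005)]/D = 0.4379 V
V_th = V_1 - V_3 = 13.27 - 0.4379 = 12.83 V
Step 2 — R_th: zero the source — replace V1 by a short circuit (node 2 merges into node 0) — and find the resistance seen between A (node 1) and B (node 3).
Reduce the network between node 1 (A) and node 3 (B) by series/parallel combination:
  Rp1 = R1 ‖ R2 (parallel, both between nodes 0 and 1) = 1/(1/13 + 1/100) = 11.5 Ω
  Rp2 = R3 ‖ R4 (parallel, both between nodes 0 and 3) = 1/(1/510 + 1/15) = 14.57 Ω
  Rs1 = Rp1 + Rp2 (series, joined only at node 0) = 11.5 + 14.57 = 26.08 Ω
  Rp3 = R5 ‖ Rs1 (parallel, both between nodes 1 and 3) = 1/(1/20000 + 1/26.08) = 26.04 Ω
R_th = 26.04 Ω

Final answer: V_th = 12.83 V, R_th = 26.04 Ω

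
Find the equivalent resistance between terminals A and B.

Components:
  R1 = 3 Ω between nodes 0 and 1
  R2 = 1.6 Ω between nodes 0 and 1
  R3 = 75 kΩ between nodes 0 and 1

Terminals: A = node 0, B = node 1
Reduce the network between node 0 (A) and node 1 (B) by series/parallel combination:
  Rp1 = R1 ‖ R2 ‖ R3 (parallel, all between nodes 0 and 1) = 1/(1/3 + 1/1.6 + 1/75000) = 1.043 Ω
R_eq = 1.043 Ω

Final answer: 1.043 Ω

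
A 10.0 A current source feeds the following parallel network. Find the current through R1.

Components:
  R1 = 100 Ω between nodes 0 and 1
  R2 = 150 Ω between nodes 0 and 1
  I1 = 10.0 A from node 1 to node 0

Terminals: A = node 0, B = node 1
All resistors sit directly between nodes 0 and 1, so they are in parallel and share one voltage V; the full source current 10 A splits among them.
1/R_par = 1/100 + 1/150 = 0.01667 S  =>  R_par = 60 Ω
V = I × R_par = 10 × 60 = 600 V
I_R1 = V/R1 = 600/100 = 6 A

Final answer: 6 A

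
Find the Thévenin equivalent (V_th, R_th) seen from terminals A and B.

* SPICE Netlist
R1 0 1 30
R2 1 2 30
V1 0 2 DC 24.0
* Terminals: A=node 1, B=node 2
Step 1 — V_th is the open-circuit voltage V_A - V_B (nothing connected across the terminals).
Nodal analysis, taking node 2 as the 0 V reference.
Source V1 fixes V_0 = 24 V.
KCL at each unknown node (sum of currents leaving = 0; resistances in Ω):
  Node 1: (V_1 - 24)/30 + (V_1 - 0)/30 = 0
Collecting terms: 0.06667 × V_1 = 0.8  =>  V_1 = 12 V
V_th = V_1 - V_2 = 12 - 0 = 12 V
Step 2 — R_th: zero the source — replace V1 by a short circuit (node 2 merges into node 0) — and find the resistance seen between A (node 1) and B (node 0).
Reduce the network between node 1 (A) and node 0 (B) by series/parallel combination:
  Rp1 = R1 ‖ R2 (parallel, both between nodes 0 and 1) = 1/(1/30 + 1/30) = 15 Ω
R_th = 15 Ω

Final answer: V_th = 12 V, R_th = 15 Ω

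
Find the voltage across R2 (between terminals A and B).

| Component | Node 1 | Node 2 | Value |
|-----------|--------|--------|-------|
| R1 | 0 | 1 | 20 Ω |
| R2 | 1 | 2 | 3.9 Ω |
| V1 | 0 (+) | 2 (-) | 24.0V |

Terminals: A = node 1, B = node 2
R1 and R2 are in series across V1 (node 0 → node 1 → node 2), and the output A–B is taken across R2, so this is a voltage divider.
Series current: I = V1/(R1 + R2) = 24/(20 + 3.9) = 24/23.9 = 1.004 A
V_R2 = I × R2 = V1 × R2/(R1 + R2) = 24 × 3.9/23.9 = 3.916 V

Final answer: 3.916 V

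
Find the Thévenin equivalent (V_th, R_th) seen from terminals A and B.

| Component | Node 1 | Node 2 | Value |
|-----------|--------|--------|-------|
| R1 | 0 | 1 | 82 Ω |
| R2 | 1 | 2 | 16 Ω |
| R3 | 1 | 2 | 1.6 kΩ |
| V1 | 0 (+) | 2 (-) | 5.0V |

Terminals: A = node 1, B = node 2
Step 1 — V_th is the open-circuit voltage V_A - V_B (nothing connected across the terminals).
Nodal analysis, taking node 2 as the 0 V reference.
Source V1 fixes V_0 = 5 V.
KCL at each unknown node (sum of currents leaving = 0; resistances in Ω):
  Node 1: (V_1 - 5)/82 + (V_1 - 0)/16 + (V_1 - 0)/1600 = 0
Collecting terms: 0.07532 × V_1 = 0.06098  =>  V_1 = 0.8096 V
V_th = V_1 - V_2 = 0.8096 - 0 = 0.8096 V
Step 2 — R_th: zero the source — replace V1 by a short circuit (node 2 merges into node 0) — and find the resistance seen between A (node 1) and B (node 0).
Reduce the network between node 1 (A) and node 0 (B) by series/parallel combination:
  Rp1 = R1 ‖ R2 ‖ R3 (parallel, all between nodes 0 and 1) = 1/(1/82 + 1/16 + 1/1600) = 13.28 Ω
R_th = 13.28 Ω

Final answer: V_th = 0.8096 V, R_th = 13.28 Ω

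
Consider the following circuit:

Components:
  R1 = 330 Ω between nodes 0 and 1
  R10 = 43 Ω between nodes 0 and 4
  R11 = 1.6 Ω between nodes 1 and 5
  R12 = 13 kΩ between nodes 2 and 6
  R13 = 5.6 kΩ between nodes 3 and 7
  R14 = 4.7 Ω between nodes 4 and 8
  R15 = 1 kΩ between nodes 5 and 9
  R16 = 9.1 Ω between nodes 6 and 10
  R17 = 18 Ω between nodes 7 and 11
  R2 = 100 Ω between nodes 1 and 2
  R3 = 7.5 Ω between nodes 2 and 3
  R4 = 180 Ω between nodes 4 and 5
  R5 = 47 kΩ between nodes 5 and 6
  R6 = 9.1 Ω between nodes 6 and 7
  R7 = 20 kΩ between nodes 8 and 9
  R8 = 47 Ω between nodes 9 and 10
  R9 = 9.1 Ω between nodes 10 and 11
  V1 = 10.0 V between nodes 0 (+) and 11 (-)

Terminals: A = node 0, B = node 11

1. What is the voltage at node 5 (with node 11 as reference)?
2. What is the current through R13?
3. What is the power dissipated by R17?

Nodal analysis, taking node 11 as the 0 V reference.
Source V1 fixes V_0 = 10 V.
KCL at each unknown node (sum of currents leaving = 0; resistances in Ω):
  Node 1: (V_1 - 10)/330 + (V_1 - V_2)/100 + (V_1 - V_5)/1.6 = 0
  Node 2: (V_2 - V_1)/100 + (V_2 - V_3)/7.5 + (V_2 - V_6)/13000 = 0
  Node 3: (V_3 - V_2)/7.5 + (V_3 - V_7)/5600 = 0
  Node 4: (V_4 - V_5)/180 + (V_4 - 10)/43 + (V_4 - V_8)/4.7 = 0
  Node 5: (V_5 - V_4)/180 + (V_5 - V_6)/47000 + (V_5 - V_1)/1.6 + (V_5 - V_9)/1000 = 0
  Node 6: (V_6 - V_5)/47000 + (V_6 - V_7)/9.1 + (V_6 - V_2)/13000 + (V_6 - V_10)/9.1 = 0
  Node 7: (V_7 - V_6)/9.1 + (V_7 - V_3)/5600 + (V_7 - 0)/18 = 0
  Node 8: (V_8 - V_9)/20000 + (V_8 - V_4)/4.7 = 0
  Node 9: (V_9 - V_8)/20000 + (V_9 - V_10)/47 + (V_9 - V_5)/1000 = 0
  Node 10: (V_10 - V_9)/47 + (V_10 - 0)/9.1 + (V_10 - V_6)/9.1 = 0
Collecting terms (coefficients in siemens):
  0.638·V_1 - 0.01·V_2 - 0.625·V_5 = 0.0303
  0.1434·V_2 - 0.01·V_1 - 0.1333·V_3 - 0.00007692·V_6 = 0
  0.1335·V_3 - 0.1333·V_2 - 0.0001786·V_7 = 0
  0.2416·V_4 - 0.005556·V_5 - 0.2128·V_8 = 0.2326
  0.6316·V_5 - 0.625·V_1 - 0.005556·V_4 - 0.00002128·V_6 - 0.001·V_9 = 0
  0.2199·V_6 - 0.00007692·V_2 - 0.00002128·V_5 - 0.1099·V_7 - 0.1099·V_10 = 0
  0.1656·V_7 - 0.0001786·V_3 - 0.1099·V_6 = 0
  0.2128·V_8 - 0.2128·V_4 - 0.00005·V_9 = 0
  0.02233·V_9 - 0.001·V_5 - 0.00005·V_8 - 0.02128·V_10 = 0
  0.2411·V_10 - 0.1099·V_6 - 0.02128·V_9 = 0
Solving these 10 simultaneous equations (Gaussian elimination) gives:
  V_1 = 8.602 V, V_2 = 8.389 V, V_3 = 8.378 V, V_4 = 9.714 V
  V_5 = 8.599 V, V_6 = 0.06643 V, V_7 = 0.05311 V, V_8 = 9.712 V
  V_9 = 0.4758 V, V_10 = 0.07228 V
Part 1:
  Read off the nodal solution: V_5 = 8.599 V
Part 2:
  I_R13 = (V_3 - V_7)/R13 = (8.378 - 0.05311)/5600 = 0.001487 A
  Magnitude: I_R13 = 0.001487 A
Part 3:
  I_R17 = (V_7 - V_11)/R17 = (0.05311 - 0)/18 = 0.002951 A
  P_R17 = I_R17² × R17 = (0.002951)² × 18 = 0.0001567 W

Final answers:
1. V_5 = 8.599 V
2. I_R13 = 0.001487 A
3. P_R17 = 0.0001567 W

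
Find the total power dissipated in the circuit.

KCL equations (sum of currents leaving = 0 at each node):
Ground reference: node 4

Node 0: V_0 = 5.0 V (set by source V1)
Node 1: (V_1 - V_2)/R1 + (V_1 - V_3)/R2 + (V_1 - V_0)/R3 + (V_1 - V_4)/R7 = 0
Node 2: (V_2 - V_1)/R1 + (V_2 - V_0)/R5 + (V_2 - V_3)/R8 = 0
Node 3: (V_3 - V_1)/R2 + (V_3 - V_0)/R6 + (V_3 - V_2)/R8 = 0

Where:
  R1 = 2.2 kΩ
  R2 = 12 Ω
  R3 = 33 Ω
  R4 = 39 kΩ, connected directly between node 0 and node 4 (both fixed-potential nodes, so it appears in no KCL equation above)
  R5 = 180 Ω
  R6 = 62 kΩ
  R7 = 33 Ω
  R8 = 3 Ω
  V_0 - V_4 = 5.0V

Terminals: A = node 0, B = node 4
Nodal analysis, taking node 4 as the 0 V reference.
Source V1 fixes V_0 = 5 V.
KCL at each unknown node (sum of currents leaving = 0; resistances in Ω):
  Node 1: (V_1 - V_2)/2200 + (V_1 - V_3)/12 + (V_1 - 5)/33 + (V_1 - 0)/33 = 0
  Node 2: (V_2 - V_1)/2200 + (V_2 - 5)/180 + (V_2 - V_3)/3 = 0
  Node 3: (V_3 - V_1)/12 + (V_3 - 5)/62000 + (V_3 - V_2)/3 = 0
Collecting terms (coefficients in siemens):
  0.1444·V_1 - 0.0004545·V_2 - 0.08333·V_3 = 0.1515
  0.3393·V_2 - 0.0004545·V_1 - 0.3333·V_3 = 0.02778
  0.4167·V_3 - 0.08333·V_1 - 0.3333·V_2 = 0.00008065
Solving these 3 simultaneous equations (Gaussian elimination) gives:
  V_1 = 2.696 V, V_2 = 2.872 V, V_3 = 2.837 V
Power in each resistor, P = (ΔV)²/R:
  P_R1 = (2.696 - 2.872)²/2200 = 0.00001417 W
  P_R2 = (2.696 - 2.837)²/12 = 0.001664 W
  P_R3 = (5 - 2.696)²/33 = 0.1609 W
  P_R4 = (5 - 0)²/39000 = 0.000641 W
  P_R5 = (5 - 2.872)²/180 = 0.02515 W
  P_R6 = (5 - 2.837)²/62000 = 0.00007547 W
  P_R7 = (2.696 - 0)²/33 = 0.2202 W
  P_R8 = (2.872 - 2.837)²/3 = 0.0004136 W
P_total = P_R1 + P_R2 + P_R3 + P_R4 + P_R5 + P_R6 + P_R7 + P_R8 = 0.4091 W

Final answer: 0.4091 W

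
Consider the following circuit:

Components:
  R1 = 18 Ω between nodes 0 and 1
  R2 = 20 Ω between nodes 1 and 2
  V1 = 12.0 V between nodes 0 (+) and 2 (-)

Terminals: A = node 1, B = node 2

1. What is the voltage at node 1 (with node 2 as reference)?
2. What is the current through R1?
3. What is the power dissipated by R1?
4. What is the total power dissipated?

Nodal analysis, taking node 2 as the 0 V reference.
Source V1 fixes V_0 = 12 V.
KCL at each unknown node (sum of currents leaving = 0; resistances in Ω):
  Node 1: (V_1 - 12)/18 + (V_1 - 0)/20 = 0
Collecting terms: 0.1056 × V_1 = 0.6667  =>  V_1 = 6.316 V
Part 1:
  Read off the nodal solution: V_1 = 6.316 V
Part 2:
  I_R1 = (V_0 - V_1)/R1 = (12 - 6.316)/18 = 0.3158 A
  Magnitude: I_R1 = 0.3158 A
Part 3:
  I_R1 = (V_0 - V_1)/R1 = (12 - 6.316)/18 = 0.3158 A
  P_R1 = I_R1² × R1 = (0.3158)² × 18 = 1.795 W
Part 4:
  Power in each resistor, P = (ΔV)²/R:
    P_R1 = (12 - 6.316)²/18 = 1.795 W
    P_R2 = (6.316 - 0)²/20 = 1.994 W
  P_total = P_R1 + P_R2 = 3.789 W

Final answers:
1. V_1 = 6.316 V
2. I_R1 = 0.3158 A
3. P_R1 = 1.795 W
4. P_total = 3.789 W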